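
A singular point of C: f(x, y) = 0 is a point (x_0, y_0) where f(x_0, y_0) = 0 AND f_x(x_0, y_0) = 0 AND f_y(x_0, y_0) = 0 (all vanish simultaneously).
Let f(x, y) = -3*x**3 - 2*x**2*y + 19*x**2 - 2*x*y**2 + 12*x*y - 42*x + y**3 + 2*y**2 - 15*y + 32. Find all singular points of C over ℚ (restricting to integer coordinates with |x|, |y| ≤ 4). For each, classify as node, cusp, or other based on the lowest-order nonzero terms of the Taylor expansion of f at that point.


Singular points: {(2, 1)}; classification: node.

Compute partial derivatives:
  f_x = -9*x**2 - 4*x*y + 38*x - 2*y**2 + 12*y - 42.
  f_y = -2*x**2 - 4*x*y + 12*x + 3*y**2 + 4*y - 15.
Scan x_0 ∈ {−4, ..., 4}. For each x_0, f_y(x_0, y) is a polynomial in y; find its integer roots y ∈ {−4, ..., 4}, then test f_x and f at those candidates.
  x = -4: f_y(-4, y) = 3*y**2 + 20*y - 95; no integer root y with |y| ≤ 4.
  x = -3: f_y(-3, y) = 3*y**2 + 16*y - 69; no integer root y with |y| ≤ 4.
  x = -2: f_y(-2, y) = 3*y**2 + 12*y - 47; no integer root y with |y| ≤ 4.
  x = -1: f_y(-1, y) = 3*y**2 + 8*y - 29; no integer root y with |y| ≤ 4.
  x = 0: f_y(0, y) = 3*y**2 + 4*y - 15; vanishes at y ∈ {-3}. (0, -3): f_x = -96 ≠ 0.
  x = 1: f_y(1, y) = 3*y**2 - 5; no integer root y with |y| ≤ 4.
  x = 2: f_y(2, y) = 3*y**2 - 4*y + 1; vanishes at y ∈ {1}. (2, 1): f_x = 0, f = 0 — SINGULAR.
  x = 3: f_y(3, y) = 3*y**2 - 8*y + 3; no integer root y with |y| ≤ 4.
  x = 4: f_y(4, y) = 3*y**2 - 12*y + 1; no integer root y with |y| ≤ 4.
Only singular point on the grid: (2, 1).
Classify: substitute x = 2 + u, y = 1 + v and expand: f = -3*u**3 - 2*u**2*v - u**2 - 2*u*v**2 + v**3 + v**2.
No constant or linear terms (consistent with a singular point). Quadratic part: -u**2 + v**2. Cubic part: -3*u**3 - 2*u**2*v - 2*u*v**2 + v**3.
The quadratic part v**2 - u**2 = (v − u)(v + u) splits into two distinct linear factors, so there are two distinct tangent lines y − 1 = ±(x − 2) — this is a node (ordinary double point).
Classification: node.


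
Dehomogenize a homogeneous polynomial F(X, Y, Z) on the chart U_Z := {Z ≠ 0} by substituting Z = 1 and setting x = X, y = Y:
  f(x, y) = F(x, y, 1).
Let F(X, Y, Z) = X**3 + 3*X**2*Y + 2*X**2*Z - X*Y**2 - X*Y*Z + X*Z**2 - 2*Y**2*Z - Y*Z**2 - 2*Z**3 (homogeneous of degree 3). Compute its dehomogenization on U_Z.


f(x, y) = x**3 + 3*x**2*y + 2*x**2 - x*y**2 - x*y + x - 2*y**2 - y - 2

On U_Z we set Z = 1. Each monomial c·X^i·Y^j·Z^k in F becomes c·x^i·y^j·1^k = c·x^i·y^j.
Substituting Z = 1: F(X, Y, 1) = x**3 + 3*x**2*y + 2*x**2 - x*y**2 - x*y + x - 2*y**2 - y - 2.
Note: deg(f) ≤ deg(F) = 3; strict inequality happens when F is divisible by Z (lost terms).


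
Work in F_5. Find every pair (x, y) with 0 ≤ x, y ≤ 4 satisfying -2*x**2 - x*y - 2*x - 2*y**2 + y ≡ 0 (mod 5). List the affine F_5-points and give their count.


Affine F_5-points: {(0, 0), (0, 3), (2, 1), (4, 0), (4, 1)}; count = 5.

For each of the 25 pairs (x, y) ∈ F_5², evaluate f(x, y) mod 5. Record the zeros.
  x = 0: [0↦0, 1↦4, 2↦4, 3↦0, 4↦2]  zeros at y ∈ {0, 3}
  x = 1: [0↦1, 1↦4, 2↦3, 3↦3, 4↦4]  zeros at y ∈ ∅
  x = 2: [0↦3, 1↦0, 2↦3, 3↦2, 4↦2]  zeros at y ∈ {1}
  x = 3: [0↦1, 1↦2, 2↦4, 3↦2, 4↦1]  zeros at y ∈ ∅
  x = 4: [0↦0, 1↦0, 2↦1, 3↦3, 4↦1]  zeros at y ∈ {0, 1}
Collecting zeros: affine points = {(0, 0), (0, 3), (2, 1), (4, 0), (4, 1)}.
Total count |C(F_5)_aff| = 5.


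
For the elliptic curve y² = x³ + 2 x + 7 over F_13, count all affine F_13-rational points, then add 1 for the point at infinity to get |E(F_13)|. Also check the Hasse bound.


Affine points = {(1, 6), (1, 7), (3, 1), (3, 12), (4, 1), (4, 12), (5, 5), (5, 8), (6, 1), (6, 12), (7, 0), (9, 0), (10, 0), (12, 2), (12, 11)}; affine count = 15; |E(F_13)| = 16.

Discriminant check: Δ ∝ 4a³ + 27b² = 4·2³ + 27·7² = 4·8 + 27·49 ≡ 3 (mod 13). Nonzero ⇒ E is nonsingular.
For each x ∈ F_13, compute rhs = x³ + 2·x + 7 mod 13, then count y ∈ F_13 with y² ≡ rhs.
  x = 0: rhs = 7, matching y values: none (0 points).
  x = 1: rhs = 10, matching y values: 6, 7 (2 points).
  x = 2: rhs = 6, matching y values: none (0 points).
  x = 3: rhs = 1, matching y values: 1, 12 (2 points).
  x = 4: rhs = 1, matching y values: 1, 12 (2 points).
  x = 5: rhs = 12, matching y values: 5, 8 (2 points).
  x = 6: rhs = 1, matching y values: 1, 12 (2 points).
  x = 7: rhs = 0, matching y values: 0 (1 points).
  x = 8: rhs = 2, matching y values: none (0 points).
  x = 9: rhs = 0, matching y values: 0 (1 points).
  x = 10: rhs = 0, matching y values: 0 (1 points).
  x = 11: rhs = 8, matching y values: none (0 points).
  x = 12: rhs = 4, matching y values: 2, 11 (2 points).
Total affine count: 15.
Full point count |E(F_13)| = 15 + 1 = 16.
Hasse bound: |16 − (13+1)| = |2| = 2 ≤ 2√13 ≈ 7.2111 ✓.


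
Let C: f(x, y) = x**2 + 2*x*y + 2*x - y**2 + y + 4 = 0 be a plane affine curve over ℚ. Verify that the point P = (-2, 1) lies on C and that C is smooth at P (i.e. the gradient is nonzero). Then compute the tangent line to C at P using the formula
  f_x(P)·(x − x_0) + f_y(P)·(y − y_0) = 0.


Tangent line at P: 5 - 5*y = 0.

Step 1: f(-2, 1) = 0, so P lies on C.
Step 2: partial derivatives
  f_x(x, y) = 2*x + 2*y + 2, f_y(x, y) = 2*x - 2*y + 1.
  f_x(P) = 0, f_y(P) = -5 (gradient nonzero, so P is smooth).
Step 3: tangent line at P: 0·(x − -2) + -5·(y − 1) = 0.
Expanding: 5 - 5*y = 0.


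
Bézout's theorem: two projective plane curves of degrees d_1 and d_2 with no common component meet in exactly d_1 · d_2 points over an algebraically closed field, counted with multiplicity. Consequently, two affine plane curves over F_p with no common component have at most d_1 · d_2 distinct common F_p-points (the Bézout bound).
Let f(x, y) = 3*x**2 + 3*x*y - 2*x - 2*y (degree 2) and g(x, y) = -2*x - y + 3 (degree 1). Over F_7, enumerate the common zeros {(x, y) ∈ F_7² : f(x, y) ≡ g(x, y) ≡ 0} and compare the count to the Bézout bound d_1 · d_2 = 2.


Common zeros: {(3, 4)}; count = 1; Bézout bound = 2.

deg(f) = 2, deg(g) = 1, so Bézout bound = 2.
Scan x ∈ F_7. For each x, list the y ∈ F_7 with f(x, y) ≡ 0 and those with g(x, y) ≡ 0 (mod 7); the common zeros in that column are the intersection.
  x = 0: f ≡ 0 at y ∈ {0}; g ≡ 0 at y ∈ {3}; common: ∅.
  x = 1: f ≡ 0 at y ∈ {6}; g ≡ 0 at y ∈ {1}; common: ∅.
  x = 2: f ≡ 0 at y ∈ {5}; g ≡ 0 at y ∈ {6}; common: ∅.
  x = 3: f ≡ 0 at y ∈ {0, 1, 2, 3, 4, 5, 6}; g ≡ 0 at y ∈ {4}; common: {4}.
  x = 4: f ≡ 0 at y ∈ {3}; g ≡ 0 at y ∈ {2}; common: ∅.
  x = 5: f ≡ 0 at y ∈ {2}; g ≡ 0 at y ∈ {0}; common: ∅.
  x = 6: f ≡ 0 at y ∈ {1}; g ≡ 0 at y ∈ {5}; common: ∅.
Collecting: common zeros = {(3, 4)}, so the count is 1.
Comparison with the Bézout bound: 1 ≤ 2 = deg(f)·deg(g), as expected for curves with no common component (the affine F_7-count falls short of the bound because intersections may lie at infinity, over extension fields, or carry multiplicity).


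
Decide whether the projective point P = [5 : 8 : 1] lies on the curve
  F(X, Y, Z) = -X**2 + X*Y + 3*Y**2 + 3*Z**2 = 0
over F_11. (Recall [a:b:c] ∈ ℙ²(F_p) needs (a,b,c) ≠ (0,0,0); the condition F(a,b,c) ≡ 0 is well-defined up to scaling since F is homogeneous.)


F(5,8,1) ≡ 1 (mod 11); P is NOT on the curve.

Evaluate F(5, 8, 1) term-by-term (mod 11).
  -X**2 ↦ -1·25·1·1 = -25
  X*Y ↦ 1·5·8·1 = 40
  3*Y**2 ↦ 3·1·64·1 = 192
  3*Z**2 ↦ 3·1·1·1 = 3
Sum: F(5, 8, 1) = (-25) + (40) + (192) + (3) = 210.
Reducing mod 11: 210 ≡ 1 (mod 11).
Since F(a, b, c) ≡ 1 ≠ 0 (mod 11), P does NOT lie on the curve.


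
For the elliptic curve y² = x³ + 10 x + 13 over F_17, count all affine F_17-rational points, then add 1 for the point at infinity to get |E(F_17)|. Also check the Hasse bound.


Affine points = {(0, 8), (0, 9), (3, 6), (3, 11), (4, 7), (4, 10), (5, 1), (5, 16), (6, 0), (7, 1), (7, 16), (9, 4), (9, 13), (10, 5), (10, 12), (11, 3), (11, 14), (12, 5), (12, 12), (15, 6), (15, 11), (16, 6), (16, 11)}; affine count = 23; |E(F_17)| = 24.

Discriminant check: Δ ∝ 4a³ + 27b² = 4·10³ + 27·13² = 4·1000 + 27·169 ≡ 12 (mod 17). Nonzero ⇒ E is nonsingular.
For each x ∈ F_17, compute rhs = x³ + 10·x + 13 mod 17, then count y ∈ F_17 with y² ≡ rhs.
  x = 0: rhs = 13, matching y values: 8, 9 (2 points).
  x = 1: rhs = 7, matching y values: none (0 points).
  x = 2: rhs = 7, matching y values: none (0 points).
  x = 3: rhs = 2, matching y values: 6, 11 (2 points).
  x = 4: rhs = 15, matching y values: 7, 10 (2 points).
  x = 5: rhs = 1, matching y values: 1, 16 (2 points).
  x = 6: rhs = 0, matching y values: 0 (1 points).
  x = 7: rhs = 1, matching y values: 1, 16 (2 points).
  x = 8: rhs = 10, matching y values: none (0 points).
  x = 9: rhs = 16, matching y values: 4, 13 (2 points).
  x = 10: rhs = 8, matching y values: 5, 12 (2 points).
  x = 11: rhs = 9, matching y values: 3, 14 (2 points).
  x = 12: rhs = 8, matching y values: 5, 12 (2 points).
  x = 13: rhs = 11, matching y values: none (0 points).
  x = 14: rhs = 7, matching y values: none (0 points).
  x = 15: rhs = 2, matching y values: 6, 11 (2 points).
  x = 16: rhs = 2, matching y values: 6, 11 (2 points).
Total affine count: 23.
Full point count |E(F_17)| = 23 + 1 = 24.
Hasse bound: |24 − (17+1)| = |6| = 6 ≤ 2√17 ≈ 8.2462 ✓.


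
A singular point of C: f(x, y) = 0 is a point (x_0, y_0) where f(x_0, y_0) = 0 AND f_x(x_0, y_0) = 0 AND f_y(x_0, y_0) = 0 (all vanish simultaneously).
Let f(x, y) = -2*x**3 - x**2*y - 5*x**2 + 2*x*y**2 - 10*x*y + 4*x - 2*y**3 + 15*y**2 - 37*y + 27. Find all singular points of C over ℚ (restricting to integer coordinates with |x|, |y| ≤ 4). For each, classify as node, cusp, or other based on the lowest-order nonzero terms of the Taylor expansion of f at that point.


Singular points: {(-1, 2)}; classification: node.

Compute partial derivatives:
  f_x = -6*x**2 - 2*x*y - 10*x + 2*y**2 - 10*y + 4.
  f_y = -x**2 + 4*x*y - 10*x - 6*y**2 + 30*y - 37.
Scan x_0 ∈ {−4, ..., 4}. For each x_0, f_y(x_0, y) is a polynomial in y; find its integer roots y ∈ {−4, ..., 4}, then test f_x and f at those candidates.
  x = -4: f_y(-4, y) = -6*y**2 + 14*y - 13; no integer root y with |y| ≤ 4.
  x = -3: f_y(-3, y) = -6*y**2 + 18*y - 16; no integer root y with |y| ≤ 4.
  x = -2: f_y(-2, y) = -6*y**2 + 22*y - 21; no integer root y with |y| ≤ 4.
  x = -1: f_y(-1, y) = -6*y**2 + 26*y - 28; vanishes at y ∈ {2}. (-1, 2): f_x = 0, f = 0 — SINGULAR.
  x = 0: f_y(0, y) = -6*y**2 + 30*y - 37; no integer root y with |y| ≤ 4.
  x = 1: f_y(1, y) = -6*y**2 + 34*y - 48; vanishes at y ∈ {3}. (1, 3): f_x = -30 ≠ 0.
  x = 2: f_y(2, y) = -6*y**2 + 38*y - 61; no integer root y with |y| ≤ 4.
  x = 3: f_y(3, y) = -6*y**2 + 42*y - 76; no integer root y with |y| ≤ 4.
  x = 4: f_y(4, y) = -6*y**2 + 46*y - 93; no integer root y with |y| ≤ 4.
Only singular point on the grid: (-1, 2).
Classify: substitute x = -1 + u, y = 2 + v and expand: f = -2*u**3 - u**2*v - u**2 + 2*u*v**2 - 2*v**3 + v**2.
No constant or linear terms (consistent with a singular point). Quadratic part: -u**2 + v**2. Cubic part: -2*u**3 - u**2*v + 2*u*v**2 - 2*v**3.
The quadratic part v**2 - u**2 = (v − u)(v + u) splits into two distinct linear factors, so there are two distinct tangent lines y − 2 = ±(x − -1) — this is a node (ordinary double point).
Classification: node.


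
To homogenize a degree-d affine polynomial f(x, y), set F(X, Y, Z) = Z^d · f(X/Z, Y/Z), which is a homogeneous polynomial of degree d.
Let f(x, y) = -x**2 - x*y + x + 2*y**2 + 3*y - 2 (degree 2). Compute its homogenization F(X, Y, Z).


F(X, Y, Z) = -X**2 - X*Y + X*Z + 2*Y**2 + 3*Y*Z - 2*Z**2

deg(f) = 2.
Substitute x = X/Z, y = Y/Z into f, then multiply by Z^2.
  monomial -1·x^2·y^0 ↦ -1·X^2·Y^0·Z^0.
  monomial -1·x^1·y^1 ↦ -1·X^1·Y^1·Z^0.
  monomial 1·x^1·y^0 ↦ 1·X^1·Y^0·Z^1.
  monomial 2·x^0·y^2 ↦ 2·X^0·Y^2·Z^0.
  monomial 3·x^0·y^1 ↦ 3·X^0·Y^1·Z^1.
  monomial -2·x^0·y^0 ↦ -2·X^0·Y^0·Z^2.
Collecting: F(X, Y, Z) = -X**2 - X*Y + X*Z + 2*Y**2 + 3*Y*Z - 2*Z**2.


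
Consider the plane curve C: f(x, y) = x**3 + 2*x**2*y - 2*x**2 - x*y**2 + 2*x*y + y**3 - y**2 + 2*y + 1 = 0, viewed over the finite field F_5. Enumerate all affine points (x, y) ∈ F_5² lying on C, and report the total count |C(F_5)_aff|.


Affine F_5-points: {(0, 3), (1, 0), (1, 1), (2, 2), (3, 0), (4, 2), (4, 4)}; count = 7.

For each of the 25 pairs (x, y) ∈ F_5², evaluate f(x, y) mod 5. Record the zeros.
  x = 0: [0↦1, 1↦3, 2↦4, 3↦0, 4↦2]  zeros at y ∈ {3}
  x = 1: [0↦0, 1↦0, 2↦2, 3↦2, 4↦1]  zeros at y ∈ {0, 1}
  x = 2: [0↦1, 1↦3, 2↦0, 3↦3, 4↦3]  zeros at y ∈ {2}
  x = 3: [0↦0, 1↦3, 2↦4, 3↦4, 4↦4]  zeros at y ∈ {0}
  x = 4: [0↦3, 1↦1, 2↦0, 3↦1, 4↦0]  zeros at y ∈ {2, 4}
Collecting zeros: affine points = {(0, 3), (1, 0), (1, 1), (2, 2), (3, 0), (4, 2), (4, 4)}.
Total count |C(F_5)_aff| = 7.


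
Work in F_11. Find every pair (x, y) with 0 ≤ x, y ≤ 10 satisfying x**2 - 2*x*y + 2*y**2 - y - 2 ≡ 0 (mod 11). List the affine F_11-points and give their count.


Affine F_11-points: {(2, 2), (2, 6), (3, 4), (3, 5), (5, 4), (5, 7), (7, 5), (7, 8), (9, 7), (9, 8), (10, 6), (10, 10)}; count = 12.

For each of the 121 pairs (x, y) ∈ F_11², evaluate f(x, y) mod 11. Record the zeros.
  x = 0: [0↦9, 1↦10, 2↦4, 3↦2, 4↦4, 5↦10, 6↦9, 7↦1, 8↦8, 9↦8, 10↦1]  zeros at y ∈ ∅
  x = 1: [0↦10, 1↦9, 2↦1, 3↦8, 4↦8, 5↦1, 6↦9, 7↦10, 8↦4, 9↦2, 10↦4]  zeros at y ∈ ∅
  x = 2: [0↦2, 1↦10, 2↦0, 3↦5, 4↦3, 5↦5, 6↦0, 7↦10, 8↦2, 9↦9, 10↦9]  zeros at y ∈ {2, 6}
  x = 3: [0↦7, 1↦2, 2↦1, 3↦4, 4↦0, 5↦0, 6↦4, 7↦1, 8↦2, 9↦7, 10↦5]  zeros at y ∈ {4, 5}
  x = 4: [0↦3, 1↦7, 2↦4, 3↦5, 4↦10, 5↦8, 6↦10, 7↦5, 8↦4, 9↦7, 10↦3]  zeros at y ∈ ∅
  x = 5: [0↦1, 1↦3, 2↦9, 3↦8, 4↦0, 5↦7, 6↦7, 7↦0, 8↦8, 9↦9, 10↦3]  zeros at y ∈ {4, 7}
  x = 6: [0↦1, 1↦1, 2↦5, 3↦2, 4↦3, 5↦8, 6↦6, 7↦8, 8↦3, 9↦2, 10↦5]  zeros at y ∈ ∅
  x = 7: [0↦3, 1↦1, 2↦3, 3↦9, 4↦8, 5↦0, 6↦7, 7↦7, 8↦0, 9↦8, 10↦9]  zeros at y ∈ {5, 8}
  x = 8: [0↦7, 1↦3, 2↦3, 3↦7, 4↦4, 5↦5, 6↦10, 7↦8, 8↦10, 9↦5, 10↦4]  zeros at y ∈ ∅
  x = 9: [0↦2, 1↦7, 2↦5, 3↦7, 4↦2, 5↦1, 6↦4, 7↦0, 8↦0, 9↦4, 10↦1]  zeros at y ∈ {7, 8}
  x = 10: [0↦10, 1↦2, 2↦9, 3↦9, 4↦2, 5↦10, 6↦0, 7↦5, 8↦3, 9↦5, 10↦0]  zeros at y ∈ {6, 10}
Collecting zeros: affine points = {(2, 2), (2, 6), (3, 4), (3, 5), (5, 4), (5, 7), (7, 5), (7, 8), (9, 7), (9, 8), (10, 6), (10, 10)}.
Total count |C(F_11)_aff| = 12.


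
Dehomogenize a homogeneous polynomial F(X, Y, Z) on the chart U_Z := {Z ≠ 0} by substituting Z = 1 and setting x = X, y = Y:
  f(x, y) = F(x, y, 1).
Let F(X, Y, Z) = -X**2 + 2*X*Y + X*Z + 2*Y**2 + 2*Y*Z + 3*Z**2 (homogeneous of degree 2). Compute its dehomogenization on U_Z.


f(x, y) = -x**2 + 2*x*y + x + 2*y**2 + 2*y + 3

On U_Z we set Z = 1. Each monomial c·X^i·Y^j·Z^k in F becomes c·x^i·y^j·1^k = c·x^i·y^j.
Substituting Z = 1: F(X, Y, 1) = -x**2 + 2*x*y + x + 2*y**2 + 2*y + 3.
Note: deg(f) ≤ deg(F) = 2; strict inequality happens when F is divisible by Z (lost terms).


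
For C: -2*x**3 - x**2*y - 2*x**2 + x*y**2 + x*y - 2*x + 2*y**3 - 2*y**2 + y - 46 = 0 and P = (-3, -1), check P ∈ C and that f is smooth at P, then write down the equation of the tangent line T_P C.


Tangent line at P: -50*x + 5*y - 145 = 0.

Step 1: f(-3, -1) = 0, so P lies on C.
Step 2: partial derivatives
  f_x(x, y) = -6*x**2 - 2*x*y - 4*x + y**2 + y - 2, f_y(x, y) = -x**2 + 2*x*y + x + 6*y**2 - 4*y + 1.
  f_x(P) = -50, f_y(P) = 5 (gradient nonzero, so P is smooth).
Step 3: tangent line at P: -50·(x − -3) + 5·(y − -1) = 0.
Expanding: -50*x + 5*y - 145 = 0.


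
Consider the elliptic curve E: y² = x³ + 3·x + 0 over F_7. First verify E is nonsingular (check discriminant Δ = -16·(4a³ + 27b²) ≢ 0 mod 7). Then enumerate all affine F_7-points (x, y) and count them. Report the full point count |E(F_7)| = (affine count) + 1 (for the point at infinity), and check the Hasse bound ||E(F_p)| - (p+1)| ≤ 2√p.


Affine points = {(0, 0), (1, 2), (1, 5), (2, 0), (3, 1), (3, 6), (5, 0)}; affine count = 7; |E(F_7)| = 8.

Discriminant check: Δ ∝ 4a³ + 27b² = 4·3³ + 27·0² = 4·27 + 27·0 ≡ 3 (mod 7). Nonzero ⇒ E is nonsingular.
For each x ∈ F_7, compute rhs = x³ + 3·x + 0 mod 7, then count y ∈ F_7 with y² ≡ rhs.
  x = 0: rhs = 0, matching y values: 0 (1 points).
  x = 1: rhs = 4, matching y values: 2, 5 (2 points).
  x = 2: rhs = 0, matching y values: 0 (1 points).
  x = 3: rhs = 1, matching y values: 1, 6 (2 points).
  x = 4: rhs = 6, matching y values: none (0 points).
  x = 5: rhs = 0, matching y values: 0 (1 points).
  x = 6: rhs = 3, matching y values: none (0 points).
Total affine count: 7.
Full point count |E(F_7)| = 7 + 1 = 8.
Hasse bound: |8 − (7+1)| = |0| = 0 ≤ 2√7 ≈ 5.2915 ✓.


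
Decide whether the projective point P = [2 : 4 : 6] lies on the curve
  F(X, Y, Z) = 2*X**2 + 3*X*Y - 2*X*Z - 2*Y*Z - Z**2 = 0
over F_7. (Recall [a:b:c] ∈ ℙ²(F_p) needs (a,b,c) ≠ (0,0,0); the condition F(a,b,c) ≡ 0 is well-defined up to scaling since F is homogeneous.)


F(2,4,6) ≡ 1 (mod 7); P is NOT on the curve.

Evaluate F(2, 4, 6) term-by-term (mod 7).
  2*X**2 ↦ 2·4·1·1 = 8
  3*X*Y ↦ 3·2·4·1 = 24
  -2*X*Z ↦ -2·2·1·6 = -24
  -2*Y*Z ↦ -2·1·4·6 = -48
  -Z**2 ↦ -1·1·1·36 = -36
Sum: F(2, 4, 6) = (8) + (24) + (-24) + (-48) + (-36) = -76.
Reducing mod 7: -76 ≡ 1 (mod 7).
Since F(a, b, c) ≡ 1 ≠ 0 (mod 7), P does NOT lie on the curve.


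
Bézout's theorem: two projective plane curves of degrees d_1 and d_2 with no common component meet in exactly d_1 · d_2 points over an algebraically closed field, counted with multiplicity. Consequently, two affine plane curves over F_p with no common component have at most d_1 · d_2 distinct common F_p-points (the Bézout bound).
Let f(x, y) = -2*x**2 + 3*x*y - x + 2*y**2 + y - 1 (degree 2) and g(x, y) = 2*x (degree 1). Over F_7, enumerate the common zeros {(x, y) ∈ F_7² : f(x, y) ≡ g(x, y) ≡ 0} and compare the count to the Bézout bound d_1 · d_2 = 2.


Common zeros: {(0, 4), (0, 6)}; count = 2; Bézout bound = 2.

deg(f) = 2, deg(g) = 1, so Bézout bound = 2.
Scan x ∈ F_7. For each x, list the y ∈ F_7 with f(x, y) ≡ 0 and those with g(x, y) ≡ 0 (mod 7); the common zeros in that column are the intersection.
  x = 0: f ≡ 0 at y ∈ {4, 6}; g ≡ 0 at y ∈ {0, 1, 2, 3, 4, 5, 6}; common: {4, 6}.
  x = 1: f ≡ 0 at y ∈ ∅; g ≡ 0 at y ∈ ∅; common: ∅.
  x = 2: f ≡ 0 at y ∈ {3, 4}; g ≡ 0 at y ∈ ∅; common: ∅.
  x = 3: f ≡ 0 at y ∈ ∅; g ≡ 0 at y ∈ ∅; common: ∅.
  x = 4: f ≡ 0 at y ∈ ∅; g ≡ 0 at y ∈ ∅; common: ∅.
  x = 5: f ≡ 0 at y ∈ {0, 6}; g ≡ 0 at y ∈ ∅; common: ∅.
  x = 6: f ≡ 0 at y ∈ ∅; g ≡ 0 at y ∈ ∅; common: ∅.
Collecting: common zeros = {(0, 4), (0, 6)}, so the count is 2.
Comparison with the Bézout bound: 2 ≤ 2 = deg(f)·deg(g), as expected for curves with no common component (the bound is attained).


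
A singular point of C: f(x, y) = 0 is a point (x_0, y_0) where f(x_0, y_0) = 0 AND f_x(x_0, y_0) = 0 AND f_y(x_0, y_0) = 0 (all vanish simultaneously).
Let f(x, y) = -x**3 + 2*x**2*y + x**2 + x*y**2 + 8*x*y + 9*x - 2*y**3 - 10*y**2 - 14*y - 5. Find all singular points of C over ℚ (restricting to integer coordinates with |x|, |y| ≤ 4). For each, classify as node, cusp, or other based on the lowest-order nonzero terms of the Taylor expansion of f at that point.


Singular points: {(-1, -2)}; classification: cusp.

Compute partial derivatives:
  f_x = -3*x**2 + 4*x*y + 2*x + y**2 + 8*y + 9.
  f_y = 2*x**2 + 2*x*y + 8*x - 6*y**2 - 20*y - 14.
Scan x_0 ∈ {−4, ..., 4}. For each x_0, f_y(x_0, y) is a polynomial in y; find its integer roots y ∈ {−4, ..., 4}, then test f_x and f at those candidates.
  x = -4: f_y(-4, y) = -6*y**2 - 28*y - 14; no integer root y with |y| ≤ 4.
  x = -3: f_y(-3, y) = -6*y**2 - 26*y - 20; vanishes at y ∈ {-1}. (-3, -1): f_x = -19 ≠ 0.
  x = -2: f_y(-2, y) = -6*y**2 - 24*y - 22; no integer root y with |y| ≤ 4.
  x = -1: f_y(-1, y) = -6*y**2 - 22*y - 20; vanishes at y ∈ {-2}. (-1, -2): f_x = 0, f = 0 — SINGULAR.
  x = 0: f_y(0, y) = -6*y**2 - 20*y - 14; vanishes at y ∈ {-1}. (0, -1): f_x = 2 ≠ 0.
  x = 1: f_y(1, y) = -6*y**2 - 18*y - 4; no integer root y with |y| ≤ 4.
  x = 2: f_y(2, y) = -6*y**2 - 16*y + 10; no integer root y with |y| ≤ 4.
  x = 3: f_y(3, y) = -6*y**2 - 14*y + 28; no integer root y with |y| ≤ 4.
  x = 4: f_y(4, y) = -6*y**2 - 12*y + 50; no integer root y with |y| ≤ 4.
Only singular point on the grid: (-1, -2).
Classify: substitute x = -1 + u, y = -2 + v and expand: f = -u**3 + 2*u**2*v + u*v**2 - 2*v**3 + v**2.
No constant or linear terms (consistent with a singular point). Quadratic part: v**2. Cubic part: -u**3 + 2*u**2*v + u*v**2 - 2*v**3.
The quadratic part v**2 is a perfect square, so there is a single (double) tangent line v = 0, i.e. y = -2. Restricting the cubic part to that line (v = 0) leaves -u**3 ≠ 0, so f is not divisible by v and the branch is v² ≈ u**3 to lowest order — this is a cusp.
Classification: cusp.


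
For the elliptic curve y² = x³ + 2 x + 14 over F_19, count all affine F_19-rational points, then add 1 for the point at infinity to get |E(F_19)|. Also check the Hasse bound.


Affine points = {(1, 6), (1, 13), (2, 8), (2, 11), (3, 3), (3, 16), (5, 4), (5, 15), (9, 1), (9, 18), (16, 0), (18, 7), (18, 12)}; affine count = 13; |E(F_19)| = 14.

Discriminant check: Δ ∝ 4a³ + 27b² = 4·2³ + 27·14² = 4·8 + 27·196 ≡ 4 (mod 19). Nonzero ⇒ E is nonsingular.
For each x ∈ F_19, compute rhs = x³ + 2·x + 14 mod 19, then count y ∈ F_19 with y² ≡ rhs.
  x = 0: rhs = 14, matching y values: none (0 points).
  x = 1: rhs = 17, matching y values: 6, 13 (2 points).
  x = 2: rhs = 7, matching y values: 8, 11 (2 points).
  x = 3: rhs = 9, matching y values: 3, 16 (2 points).
  x = 4: rhs = 10, matching y values: none (0 points).
  x = 5: rhs = 16, matching y values: 4, 15 (2 points).
  x = 6: rhs = 14, matching y values: none (0 points).
  x = 7: rhs = 10, matching y values: none (0 points).
  x = 8: rhs = 10, matching y values: none (0 points).
  x = 9: rhs = 1, matching y values: 1, 18 (2 points).
  x = 10: rhs = 8, matching y values: none (0 points).
  x = 11: rhs = 18, matching y values: none (0 points).
  x = 12: rhs = 18, matching y values: none (0 points).
  x = 13: rhs = 14, matching y values: none (0 points).
  x = 14: rhs = 12, matching y values: none (0 points).
  x = 15: rhs = 18, matching y values: none (0 points).
  x = 16: rhs = 0, matching y values: 0 (1 points).
  x = 17: rhs = 2, matching y values: none (0 points).
  x = 18: rhs = 11, matching y values: 7, 12 (2 points).
Total affine count: 13.
Full point count |E(F_19)| = 13 + 1 = 14.
Hasse bound: |14 − (19+1)| = |-6| = 6 ≤ 2√19 ≈ 8.7178 ✓.


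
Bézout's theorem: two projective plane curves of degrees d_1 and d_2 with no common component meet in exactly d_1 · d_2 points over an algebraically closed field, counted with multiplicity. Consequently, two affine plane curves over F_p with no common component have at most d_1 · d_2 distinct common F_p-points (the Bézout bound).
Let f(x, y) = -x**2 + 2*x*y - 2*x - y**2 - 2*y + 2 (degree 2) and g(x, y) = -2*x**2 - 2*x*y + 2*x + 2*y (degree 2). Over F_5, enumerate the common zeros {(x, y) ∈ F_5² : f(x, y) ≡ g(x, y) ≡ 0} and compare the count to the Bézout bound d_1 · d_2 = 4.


Common zeros: {(1, 2), (1, 3)}; count = 2; Bézout bound = 4.

deg(f) = 2, deg(g) = 2, so Bézout bound = 4.
Scan x ∈ F_5. For each x, list the y ∈ F_5 with f(x, y) ≡ 0 and those with g(x, y) ≡ 0 (mod 5); the common zeros in that column are the intersection.
  x = 0: f ≡ 0 at y ∈ ∅; g ≡ 0 at y ∈ {0}; common: ∅.
  x = 1: f ≡ 0 at y ∈ {2, 3}; g ≡ 0 at y ∈ {0, 1, 2, 3, 4}; common: {2, 3}.
  x = 2: f ≡ 0 at y ∈ {1}; g ≡ 0 at y ∈ {3}; common: ∅.
  x = 3: f ≡ 0 at y ∈ {1, 3}; g ≡ 0 at y ∈ {2}; common: ∅.
  x = 4: f ≡ 0 at y ∈ ∅; g ≡ 0 at y ∈ {1}; common: ∅.
Collecting: common zeros = {(1, 2), (1, 3)}, so the count is 2.
Comparison with the Bézout bound: 2 ≤ 4 = deg(f)·deg(g), as expected for curves with no common component (the affine F_5-count falls short of the bound because intersections may lie at infinity, over extension fields, or carry multiplicity).


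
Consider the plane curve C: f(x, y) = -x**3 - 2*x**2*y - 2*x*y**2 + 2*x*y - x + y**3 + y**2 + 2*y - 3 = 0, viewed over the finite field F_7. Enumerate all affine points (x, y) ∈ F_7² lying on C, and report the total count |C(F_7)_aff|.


Affine F_7-points: {(1, 5), (2, 2), (4, 5), (5, 0), (5, 3), (5, 6), (6, 5)}; count = 7.

For each of the 49 pairs (x, y) ∈ F_7², evaluate f(x, y) mod 7. Record the zeros.
  x = 0: [0↦4, 1↦1, 2↦6, 3↦4, 4↦1, 5↦3, 6↦2]  zeros at y ∈ ∅
  x = 1: [0↦2, 1↦4, 2↦3, 3↦5, 4↦2, 5↦0, 6↦5]  zeros at y ∈ {5}
  x = 2: [0↦1, 1↦4, 2↦0, 3↦2, 4↦2, 5↦6, 6↦6]  zeros at y ∈ {2}
  x = 3: [0↦2, 1↦2, 2↦5, 3↦3, 4↦2, 5↦1, 6↦6]  zeros at y ∈ ∅
  x = 4: [0↦6, 1↦6, 2↦5, 3↦2, 4↦3, 5↦0, 6↦6]  zeros at y ∈ {5}
  x = 5: [0↦0, 1↦3, 2↦1, 3↦0, 4↦6, 5↦4, 6↦0]  zeros at y ∈ {0, 3, 6}
  x = 6: [0↦6, 1↦1, 2↦1, 3↦5, 4↦5, 5↦0, 6↦3]  zeros at y ∈ {5}
Collecting zeros: affine points = {(1, 5), (2, 2), (4, 5), (5, 0), (5, 3), (5, 6), (6, 5)}.
Total count |C(F_7)_aff| = 7.


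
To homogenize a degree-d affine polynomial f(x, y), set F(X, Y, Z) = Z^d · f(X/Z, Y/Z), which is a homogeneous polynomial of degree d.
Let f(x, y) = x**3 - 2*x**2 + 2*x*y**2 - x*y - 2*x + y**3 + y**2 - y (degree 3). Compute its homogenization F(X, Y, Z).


F(X, Y, Z) = X**3 - 2*X**2*Z + 2*X*Y**2 - X*Y*Z - 2*X*Z**2 + Y**3 + Y**2*Z - Y*Z**2

deg(f) = 3.
Substitute x = X/Z, y = Y/Z into f, then multiply by Z^3.
  monomial 1·x^3·y^0 ↦ 1·X^3·Y^0·Z^0.
  monomial -2·x^2·y^0 ↦ -2·X^2·Y^0·Z^1.
  monomial 2·x^1·y^2 ↦ 2·X^1·Y^2·Z^0.
  monomial -1·x^1·y^1 ↦ -1·X^1·Y^1·Z^1.
  monomial -2·x^1·y^0 ↦ -2·X^1·Y^0·Z^2.
  monomial 1·x^0·y^3 ↦ 1·X^0·Y^3·Z^0.
  monomial 1·x^0·y^2 ↦ 1·X^0·Y^2·Z^1.
  monomial -1·x^0·y^1 ↦ -1·X^0·Y^1·Z^2.
Collecting: F(X, Y, Z) = X**3 - 2*X**2*Z + 2*X*Y**2 - X*Y*Z - 2*X*Z**2 + Y**3 + Y**2*Z - Y*Z**2.


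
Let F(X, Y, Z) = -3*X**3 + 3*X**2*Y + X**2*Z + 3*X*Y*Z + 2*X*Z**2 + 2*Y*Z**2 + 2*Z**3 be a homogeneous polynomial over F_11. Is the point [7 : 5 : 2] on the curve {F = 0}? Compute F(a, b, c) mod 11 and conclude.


F(7,5,2) ≡ 5 (mod 11); P is NOT on the curve.

Evaluate F(7, 5, 2) term-by-term (mod 11).
  -3*X**3 ↦ -3·343·1·1 = -1029
  3*X**2*Y ↦ 3·49·5·1 = 735
  X**2*Z ↦ 1·49·1·2 = 98
  3*X*Y*Z ↦ 3·7·5·2 = 210
  2*X*Z**2 ↦ 2·7·1·4 = 56
  2*Y*Z**2 ↦ 2·1·5·4 = 40
  2*Z**3 ↦ 2·1·1·8 = 16
Sum: F(7, 5, 2) = (-1029) + (735) + (98) + (210) + (56) + (40) + (16) = 126.
Reducing mod 11: 126 ≡ 5 (mod 11).
Since F(a, b, c) ≡ 5 ≠ 0 (mod 11), P does NOT lie on the curve.


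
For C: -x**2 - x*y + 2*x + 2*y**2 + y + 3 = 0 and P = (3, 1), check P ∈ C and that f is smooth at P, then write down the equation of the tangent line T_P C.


Tangent line at P: -5*x + 2*y + 13 = 0.

Step 1: f(3, 1) = 0, so P lies on C.
Step 2: partial derivatives
  f_x(x, y) = -2*x - y + 2, f_y(x, y) = -x + 4*y + 1.
  f_x(P) = -5, f_y(P) = 2 (gradient nonzero, so P is smooth).
Step 3: tangent line at P: -5·(x − 3) + 2·(y − 1) = 0.
Expanding: -5*x + 2*y + 13 = 0.


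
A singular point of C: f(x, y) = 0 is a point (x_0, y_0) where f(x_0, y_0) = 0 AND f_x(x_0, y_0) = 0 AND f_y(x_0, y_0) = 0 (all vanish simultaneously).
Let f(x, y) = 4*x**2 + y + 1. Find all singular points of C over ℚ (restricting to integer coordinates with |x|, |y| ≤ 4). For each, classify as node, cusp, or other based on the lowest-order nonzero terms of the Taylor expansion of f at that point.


No singular points in the scanned grid; C is smooth there.

Compute partial derivatives:
  f_x = 8*x.
  f_y = 1.
f_y = 1 is a nonzero constant, so f_y never vanishes: no point (x, y) can satisfy f = f_x = f_y = 0. In particular no (x, y) ∈ {−4, ..., 4}² is singular; the curve is smooth.


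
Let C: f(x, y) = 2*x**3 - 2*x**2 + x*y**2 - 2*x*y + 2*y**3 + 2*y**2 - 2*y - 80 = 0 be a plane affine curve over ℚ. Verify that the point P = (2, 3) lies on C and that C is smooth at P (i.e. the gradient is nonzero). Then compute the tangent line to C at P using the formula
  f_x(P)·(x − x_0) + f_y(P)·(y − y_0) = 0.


Tangent line at P: 19*x + 72*y - 254 = 0.

Step 1: f(2, 3) = 0, so P lies on C.
Step 2: partial derivatives
  f_x(x, y) = 6*x**2 - 4*x + y**2 - 2*y, f_y(x, y) = 2*x*y - 2*x + 6*y**2 + 4*y - 2.
  f_x(P) = 19, f_y(P) = 72 (gradient nonzero, so P is smooth).
Step 3: tangent line at P: 19·(x − 2) + 72·(y − 3) = 0.
Expanding: 19*x + 72*y - 254 = 0.


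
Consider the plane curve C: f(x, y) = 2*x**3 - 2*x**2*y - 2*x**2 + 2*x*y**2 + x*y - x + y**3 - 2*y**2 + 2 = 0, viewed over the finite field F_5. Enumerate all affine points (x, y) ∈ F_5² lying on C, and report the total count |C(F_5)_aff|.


Affine F_5-points: {(1, 3), (2, 1), (2, 3), (2, 4), (3, 0), (3, 1), (4, 2)}; count = 7.

For each of the 25 pairs (x, y) ∈ F_5², evaluate f(x, y) mod 5. Record the zeros.
  x = 0: [0↦2, 1↦1, 2↦2, 3↦1, 4↦4]  zeros at y ∈ ∅
  x = 1: [0↦1, 1↦1, 2↦2, 3↦0, 4↦1]  zeros at y ∈ {3}
  x = 2: [0↦3, 1↦0, 2↦2, 3↦0, 4↦0]  zeros at y ∈ {1, 3, 4}
  x = 3: [0↦0, 1↦0, 2↦4, 3↦3, 4↦3]  zeros at y ∈ {0, 1}
  x = 4: [0↦4, 1↦3, 2↦0, 3↦1, 4↦2]  zeros at y ∈ {2}
Collecting zeros: affine points = {(1, 3), (2, 1), (2, 3), (2, 4), (3, 0), (3, 1), (4, 2)}.
Total count |C(F_5)_aff| = 7.


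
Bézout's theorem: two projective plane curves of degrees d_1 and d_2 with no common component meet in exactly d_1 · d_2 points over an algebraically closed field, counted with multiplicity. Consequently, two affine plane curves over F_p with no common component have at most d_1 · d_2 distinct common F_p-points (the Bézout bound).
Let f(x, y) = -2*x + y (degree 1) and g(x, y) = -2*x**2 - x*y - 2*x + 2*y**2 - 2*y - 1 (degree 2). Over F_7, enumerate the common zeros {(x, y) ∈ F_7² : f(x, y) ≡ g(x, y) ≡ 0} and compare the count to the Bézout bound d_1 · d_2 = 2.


Common zeros: ∅; count = 0; Bézout bound = 2.

deg(f) = 1, deg(g) = 2, so Bézout bound = 2.
Scan x ∈ F_7. For each x, list the y ∈ F_7 with f(x, y) ≡ 0 and those with g(x, y) ≡ 0 (mod 7); the common zeros in that column are the intersection.
  x = 0: f ≡ 0 at y ∈ {0}; g ≡ 0 at y ∈ ∅; common: ∅.
  x = 1: f ≡ 0 at y ∈ {2}; g ≡ 0 at y ∈ {6}; common: ∅.
  x = 2: f ≡ 0 at y ∈ {4}; g ≡ 0 at y ∈ {3, 6}; common: ∅.
  x = 3: f ≡ 0 at y ∈ {6}; g ≡ 0 at y ∈ {1, 5}; common: ∅.
  x = 4: f ≡ 0 at y ∈ {1}; g ≡ 0 at y ∈ {5}; common: ∅.
  x = 5: f ≡ 0 at y ∈ {3}; g ≡ 0 at y ∈ ∅; common: ∅.
  x = 6: f ≡ 0 at y ∈ {5}; g ≡ 0 at y ∈ {1, 3}; common: ∅.
Collecting: common zeros = ∅, so the count is 0.
Comparison with the Bézout bound: 0 ≤ 2 = deg(f)·deg(g), as expected for curves with no common component (the affine F_7-count falls short of the bound because intersections may lie at infinity, over extension fields, or carry multiplicity).


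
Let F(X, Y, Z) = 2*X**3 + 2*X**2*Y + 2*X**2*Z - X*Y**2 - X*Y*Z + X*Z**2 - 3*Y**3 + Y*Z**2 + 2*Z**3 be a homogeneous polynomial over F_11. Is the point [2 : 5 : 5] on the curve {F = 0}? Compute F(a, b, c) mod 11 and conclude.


F(2,5,5) ≡ 2 (mod 11); P is NOT on the curve.

Evaluate F(2, 5, 5) term-by-term (mod 11).
  2*X**3 ↦ 2·8·1·1 = 16
  2*X**2*Y ↦ 2·4·5·1 = 40
  2*X**2*Z ↦ 2·4·1·5 = 40
  -X*Y**2 ↦ -1·2·25·1 = -50
  -X*Y*Z ↦ -1·2·5·5 = -50
  X*Z**2 ↦ 1·2·1·25 = 50
  -3*Y**3 ↦ -3·1·125·1 = -375
  Y*Z**2 ↦ 1·1·5·25 = 125
  2*Z**3 ↦ 2·1·1·125 = 250
Sum: F(2, 5, 5) = (16) + (40) + (40) + (-50) + (-50) + (50) + (-375) + (125) + (250) = 46.
Reducing mod 11: 46 ≡ 2 (mod 11).
Since F(a, b, c) ≡ 2 ≠ 0 (mod 11), P does NOT lie on the curve.


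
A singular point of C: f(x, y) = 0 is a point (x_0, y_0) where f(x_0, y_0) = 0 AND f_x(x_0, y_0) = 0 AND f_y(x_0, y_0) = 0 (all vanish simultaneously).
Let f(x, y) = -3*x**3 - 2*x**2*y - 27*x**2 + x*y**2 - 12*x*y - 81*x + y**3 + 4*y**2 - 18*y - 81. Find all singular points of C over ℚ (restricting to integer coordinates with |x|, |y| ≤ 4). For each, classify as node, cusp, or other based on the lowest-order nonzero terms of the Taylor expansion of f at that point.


Singular points: {(-3, 0)}; classification: cusp.

Compute partial derivatives:
  f_x = -9*x**2 - 4*x*y - 54*x + y**2 - 12*y - 81.
  f_y = -2*x**2 + 2*x*y - 12*x + 3*y**2 + 8*y - 18.
Scan x_0 ∈ {−4, ..., 4}. For each x_0, f_y(x_0, y) is a polynomial in y; find its integer roots y ∈ {−4, ..., 4}, then test f_x and f at those candidates.
  x = -4: f_y(-4, y) = 3*y**2 - 2; no integer root y with |y| ≤ 4.
  x = -3: f_y(-3, y) = 3*y**2 + 2*y; vanishes at y ∈ {0}. (-3, 0): f_x = 0, f = 0 — SINGULAR.
  x = -2: f_y(-2, y) = 3*y**2 + 4*y - 2; no integer root y with |y| ≤ 4.
  x = -1: f_y(-1, y) = 3*y**2 + 6*y - 8; no integer root y with |y| ≤ 4.
  x = 0: f_y(0, y) = 3*y**2 + 8*y - 18; no integer root y with |y| ≤ 4.
  x = 1: f_y(1, y) = 3*y**2 + 10*y - 32; vanishes at y ∈ {2}. (1, 2): f_x = -172 ≠ 0.
  x = 2: f_y(2, y) = 3*y**2 + 12*y - 50; no integer root y with |y| ≤ 4.
  x = 3: f_y(3, y) = 3*y**2 + 14*y - 72; no integer root y with |y| ≤ 4.
  x = 4: f_y(4, y) = 3*y**2 + 16*y - 98; no integer root y with |y| ≤ 4.
Only singular point on the grid: (-3, 0).
Classify: substitute x = -3 + u, y = 0 + v and expand: f = -3*u**3 - 2*u**2*v + u*v**2 + v**3 + v**2.
No constant or linear terms (consistent with a singular point). Quadratic part: v**2. Cubic part: -3*u**3 - 2*u**2*v + u*v**2 + v**3.
The quadratic part v**2 is a perfect square, so there is a single (double) tangent line v = 0, i.e. y = 0. Restricting the cubic part to that line (v = 0) leaves -3*u**3 ≠ 0, so f is not divisible by v and the branch is v² ≈ 3*u**3 to lowest order — this is a cusp.
Classification: cusp.


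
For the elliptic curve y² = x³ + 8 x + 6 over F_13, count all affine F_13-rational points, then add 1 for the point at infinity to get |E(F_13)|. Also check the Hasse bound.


Affine points = {(2, 2), (2, 11), (6, 6), (6, 7), (8, 6), (8, 7), (9, 1), (9, 12), (12, 6), (12, 7)}; affine count = 10; |E(F_13)| = 11.

Discriminant check: Δ ∝ 4a³ + 27b² = 4·8³ + 27·6² = 4·512 + 27·36 ≡ 4 (mod 13). Nonzero ⇒ E is nonsingular.
For each x ∈ F_13, compute rhs = x³ + 8·x + 6 mod 13, then count y ∈ F_13 with y² ≡ rhs.
  x = 0: rhs = 6, matching y values: none (0 points).
  x = 1: rhs = 2, matching y values: none (0 points).
  x = 2: rhs = 4, matching y values: 2, 11 (2 points).
  x = 3: rhs = 5, matching y values: none (0 points).
  x = 4: rhs = 11, matching y values: none (0 points).
  x = 5: rhs = 2, matching y values: none (0 points).
  x = 6: rhs = 10, matching y values: 6, 7 (2 points).
  x = 7: rhs = 2, matching y values: none (0 points).
  x = 8: rhs = 10, matching y values: 6, 7 (2 points).
  x = 9: rhs = 1, matching y values: 1, 12 (2 points).
  x = 10: rhs = 7, matching y values: none (0 points).
  x = 11: rhs = 8, matching y values: none (0 points).
  x = 12: rhs = 10, matching y values: 6, 7 (2 points).
Total affine count: 10.
Full point count |E(F_13)| = 10 + 1 = 11.
Hasse bound: |11 − (13+1)| = |-3| = 3 ≤ 2√13 ≈ 7.2111 ✓.


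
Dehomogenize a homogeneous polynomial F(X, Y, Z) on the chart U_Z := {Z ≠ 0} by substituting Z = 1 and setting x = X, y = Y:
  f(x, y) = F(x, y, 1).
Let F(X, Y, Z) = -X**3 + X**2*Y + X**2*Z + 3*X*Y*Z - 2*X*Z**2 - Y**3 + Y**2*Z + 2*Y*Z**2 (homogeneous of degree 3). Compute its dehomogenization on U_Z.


f(x, y) = -x**3 + x**2*y + x**2 + 3*x*y - 2*x - y**3 + y**2 + 2*y

On U_Z we set Z = 1. Each monomial c·X^i·Y^j·Z^k in F becomes c·x^i·y^j·1^k = c·x^i·y^j.
Substituting Z = 1: F(X, Y, 1) = -x**3 + x**2*y + x**2 + 3*x*y - 2*x - y**3 + y**2 + 2*y.
Note: deg(f) ≤ deg(F) = 3; strict inequality happens when F is divisible by Z (lost terms).


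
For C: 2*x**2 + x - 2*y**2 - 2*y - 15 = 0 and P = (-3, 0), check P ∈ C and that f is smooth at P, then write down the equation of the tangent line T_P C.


Tangent line at P: -11*x - 2*y - 33 = 0.

Step 1: f(-3, 0) = 0, so P lies on C.
Step 2: partial derivatives
  f_x(x, y) = 4*x + 1, f_y(x, y) = -4*y - 2.
  f_x(P) = -11, f_y(P) = -2 (gradient nonzero, so P is smooth).
Step 3: tangent line at P: -11·(x − -3) + -2·(y − 0) = 0.
Expanding: -11*x - 2*y - 33 = 0.


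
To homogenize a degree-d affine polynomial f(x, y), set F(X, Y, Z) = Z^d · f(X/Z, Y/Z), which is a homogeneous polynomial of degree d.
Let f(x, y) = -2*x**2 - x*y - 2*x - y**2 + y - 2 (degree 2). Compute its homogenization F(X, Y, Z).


F(X, Y, Z) = -2*X**2 - X*Y - 2*X*Z - Y**2 + Y*Z - 2*Z**2

deg(f) = 2.
Substitute x = X/Z, y = Y/Z into f, then multiply by Z^2.
  monomial -2·x^2·y^0 ↦ -2·X^2·Y^0·Z^0.
  monomial -1·x^1·y^1 ↦ -1·X^1·Y^1·Z^0.
  monomial -2·x^1·y^0 ↦ -2·X^1·Y^0·Z^1.
  monomial -1·x^0·y^2 ↦ -1·X^0·Y^2·Z^0.
  monomial 1·x^0·y^1 ↦ 1·X^0·Y^1·Z^1.
  monomial -2·x^0·y^0 ↦ -2·X^0·Y^0·Z^2.
Collecting: F(X, Y, Z) = -2*X**2 - X*Y - 2*X*Z - Y**2 + Y*Z - 2*Z**2.


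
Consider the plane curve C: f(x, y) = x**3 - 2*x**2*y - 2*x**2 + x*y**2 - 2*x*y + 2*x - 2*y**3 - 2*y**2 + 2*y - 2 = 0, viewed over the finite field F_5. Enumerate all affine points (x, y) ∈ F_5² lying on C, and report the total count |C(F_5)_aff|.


Affine F_5-points: {(1, 2), (1, 3), (2, 1), (3, 1), (4, 1), (4, 4)}; count = 6.

For each of the 25 pairs (x, y) ∈ F_5², evaluate f(x, y) mod 5. Record the zeros.
  x = 0: [0↦3, 1↦1, 2↦3, 3↦2, 4↦1]  zeros at y ∈ ∅
  x = 1: [0↦4, 1↦4, 2↦0, 3↦0, 4↦2]  zeros at y ∈ {2, 3}
  x = 2: [0↦2, 1↦0, 2↦1, 3↦3, 4↦4]  zeros at y ∈ {1}
  x = 3: [0↦3, 1↦0, 2↦2, 3↦2, 4↦3]  zeros at y ∈ {1}
  x = 4: [0↦3, 1↦0, 2↦4, 3↦3, 4↦0]  zeros at y ∈ {1, 4}
Collecting zeros: affine points = {(1, 2), (1, 3), (2, 1), (3, 1), (4, 1), (4, 4)}.
Total count |C(F_5)_aff| = 6.


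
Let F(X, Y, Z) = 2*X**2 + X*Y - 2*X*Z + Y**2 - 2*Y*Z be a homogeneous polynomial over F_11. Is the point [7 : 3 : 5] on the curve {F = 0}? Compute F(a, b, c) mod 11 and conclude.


F(7,3,5) ≡ 6 (mod 11); P is NOT on the curve.

Evaluate F(7, 3, 5) term-by-term (mod 11).
  2*X**2 ↦ 2·49·1·1 = 98
  X*Y ↦ 1·7·3·1 = 21
  -2*X*Z ↦ -2·7·1·5 = -70
  Y**2 ↦ 1·1·9·1 = 9
  -2*Y*Z ↦ -2·1·3·5 = -30
Sum: F(7, 3, 5) = (98) + (21) + (-70) + (9) + (-30) = 28.
Reducing mod 11: 28 ≡ 6 (mod 11).
Since F(a, b, c) ≡ 6 ≠ 0 (mod 11), P does NOT lie on the curve.


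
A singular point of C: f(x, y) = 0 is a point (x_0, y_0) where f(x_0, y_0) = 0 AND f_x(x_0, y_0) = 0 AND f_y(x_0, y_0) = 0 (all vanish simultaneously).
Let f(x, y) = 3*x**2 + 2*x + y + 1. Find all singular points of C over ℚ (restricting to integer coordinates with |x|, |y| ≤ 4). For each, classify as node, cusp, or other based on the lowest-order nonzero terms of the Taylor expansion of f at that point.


No singular points in the scanned grid; C is smooth there.

Compute partial derivatives:
  f_x = 6*x + 2.
  f_y = 1.
f_y = 1 is a nonzero constant, so f_y never vanishes: no point (x, y) can satisfy f = f_x = f_y = 0. In particular no (x, y) ∈ {−4, ..., 4}² is singular; the curve is smooth.


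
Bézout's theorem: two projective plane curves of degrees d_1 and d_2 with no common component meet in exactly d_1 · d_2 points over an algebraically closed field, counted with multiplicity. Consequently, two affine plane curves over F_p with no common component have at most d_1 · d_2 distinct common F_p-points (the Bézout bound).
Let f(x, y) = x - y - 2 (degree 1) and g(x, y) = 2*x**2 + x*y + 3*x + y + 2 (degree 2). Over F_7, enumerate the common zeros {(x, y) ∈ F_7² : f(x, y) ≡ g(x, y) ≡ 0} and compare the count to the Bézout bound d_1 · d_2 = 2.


Common zeros: {(0, 5), (4, 2)}; count = 2; Bézout bound = 2.

deg(f) = 1, deg(g) = 2, so Bézout bound = 2.
Scan x ∈ F_7. For each x, list the y ∈ F_7 with f(x, y) ≡ 0 and those with g(x, y) ≡ 0 (mod 7); the common zeros in that column are the intersection.
  x = 0: f ≡ 0 at y ∈ {5}; g ≡ 0 at y ∈ {5}; common: {5}.
  x = 1: f ≡ 0 at y ∈ {6}; g ≡ 0 at y ∈ {0}; common: ∅.
  x = 2: f ≡ 0 at y ∈ {0}; g ≡ 0 at y ∈ {4}; common: ∅.
  x = 3: f ≡ 0 at y ∈ {1}; g ≡ 0 at y ∈ {5}; common: ∅.
  x = 4: f ≡ 0 at y ∈ {2}; g ≡ 0 at y ∈ {2}; common: {2}.
  x = 5: f ≡ 0 at y ∈ {3}; g ≡ 0 at y ∈ {4}; common: ∅.
  x = 6: f ≡ 0 at y ∈ {4}; g ≡ 0 at y ∈ ∅; common: ∅.
Collecting: common zeros = {(0, 5), (4, 2)}, so the count is 2.
Comparison with the Bézout bound: 2 ≤ 2 = deg(f)·deg(g), as expected for curves with no common component (the bound is attained).
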